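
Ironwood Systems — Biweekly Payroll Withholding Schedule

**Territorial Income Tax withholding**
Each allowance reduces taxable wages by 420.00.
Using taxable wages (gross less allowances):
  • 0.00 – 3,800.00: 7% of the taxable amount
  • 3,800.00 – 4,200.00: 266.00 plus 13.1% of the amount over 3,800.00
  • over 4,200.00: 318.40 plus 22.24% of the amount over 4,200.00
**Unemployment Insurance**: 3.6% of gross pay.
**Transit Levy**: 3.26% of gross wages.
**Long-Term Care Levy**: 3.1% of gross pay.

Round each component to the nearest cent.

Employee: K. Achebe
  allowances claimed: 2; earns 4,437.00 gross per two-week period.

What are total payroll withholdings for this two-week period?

Territorial Income Tax: taxable = 4,437.00 − 2×420.00 = 3,597.00
  7% × 3,597.00 = 251.79
Unemployment Insurance: 3.6% × 4,437.00 = 159.73
Transit Levy: 3.26% × 4,437.00 = 144.65
Long-Term Care Levy: 3.1% × 4,437.00 = 137.55
Total: 251.79 + 159.73 + 144.65 + 137.55 = 693.72

693.72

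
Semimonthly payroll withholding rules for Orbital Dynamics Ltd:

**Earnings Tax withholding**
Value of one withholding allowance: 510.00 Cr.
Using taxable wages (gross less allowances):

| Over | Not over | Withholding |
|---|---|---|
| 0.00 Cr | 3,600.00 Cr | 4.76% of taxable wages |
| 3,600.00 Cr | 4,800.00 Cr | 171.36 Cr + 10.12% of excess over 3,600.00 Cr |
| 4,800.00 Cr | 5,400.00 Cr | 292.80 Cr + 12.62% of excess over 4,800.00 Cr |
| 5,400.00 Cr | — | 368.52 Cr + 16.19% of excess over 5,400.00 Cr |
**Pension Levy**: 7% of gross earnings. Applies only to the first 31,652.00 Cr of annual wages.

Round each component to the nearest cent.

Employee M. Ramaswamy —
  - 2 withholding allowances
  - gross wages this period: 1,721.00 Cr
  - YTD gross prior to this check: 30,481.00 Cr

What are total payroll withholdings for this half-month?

Earnings Tax: taxable = 1,721.00 Cr − 2×510.00 Cr = 701.00 Cr
  4.76% × 701.00 Cr = 33.37 Cr
Pension Levy: cap 31,652.00 Cr − YTD 30,481.00 Cr = 1,171.00 Cr subject; 7% × 1,171.00 Cr = 81.97 Cr
Total: 33.37 Cr + 81.97 Cr = 115.34 Cr

115.34 Cr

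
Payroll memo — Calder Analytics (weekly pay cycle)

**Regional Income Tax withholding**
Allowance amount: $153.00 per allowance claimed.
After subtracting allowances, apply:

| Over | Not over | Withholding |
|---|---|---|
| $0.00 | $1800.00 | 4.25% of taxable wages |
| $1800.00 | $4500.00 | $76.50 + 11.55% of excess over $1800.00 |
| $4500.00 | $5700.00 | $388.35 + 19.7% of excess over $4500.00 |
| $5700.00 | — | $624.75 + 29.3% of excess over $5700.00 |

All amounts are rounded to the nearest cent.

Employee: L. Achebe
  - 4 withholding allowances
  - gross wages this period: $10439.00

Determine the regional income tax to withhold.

Regional Income Tax: taxable = $10439.00 − 4×$153.00 = $9827.00
  $624.75 + 29.3% × ($9827.00 − $5700.00) = $624.75 + 29.3% × $4127.00 = $1833.96

$1833.96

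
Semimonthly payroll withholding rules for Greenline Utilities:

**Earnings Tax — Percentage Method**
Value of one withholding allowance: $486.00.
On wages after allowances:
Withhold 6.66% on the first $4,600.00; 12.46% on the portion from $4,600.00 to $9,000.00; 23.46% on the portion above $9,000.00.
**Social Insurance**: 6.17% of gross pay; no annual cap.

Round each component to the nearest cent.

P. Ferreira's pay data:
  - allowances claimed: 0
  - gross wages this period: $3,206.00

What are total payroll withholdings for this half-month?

Earnings Tax: taxable = $3,206.00
  6.66% × $3,206.00 = $213.52
Social Insurance: 6.17% × $3,206.00 = $197.81
Total: $213.52 + $197.81 = $411.33

$411.33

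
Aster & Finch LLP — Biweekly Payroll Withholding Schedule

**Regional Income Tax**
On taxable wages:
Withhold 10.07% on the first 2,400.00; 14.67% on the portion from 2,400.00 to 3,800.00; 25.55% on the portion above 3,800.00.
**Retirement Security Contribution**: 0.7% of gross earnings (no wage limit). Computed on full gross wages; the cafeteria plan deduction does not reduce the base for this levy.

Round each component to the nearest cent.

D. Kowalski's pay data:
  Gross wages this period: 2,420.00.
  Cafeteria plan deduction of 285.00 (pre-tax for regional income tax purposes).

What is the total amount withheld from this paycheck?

Regional Income Tax: taxable = 2,420.00 − 285.00 = 2,135.00
  10.07% × 2,135.00 = 214.99
Retirement Security Contribution: 0.7% × 2,420.00 = 16.94
Total: 214.99 + 16.94 = 231.93

231.93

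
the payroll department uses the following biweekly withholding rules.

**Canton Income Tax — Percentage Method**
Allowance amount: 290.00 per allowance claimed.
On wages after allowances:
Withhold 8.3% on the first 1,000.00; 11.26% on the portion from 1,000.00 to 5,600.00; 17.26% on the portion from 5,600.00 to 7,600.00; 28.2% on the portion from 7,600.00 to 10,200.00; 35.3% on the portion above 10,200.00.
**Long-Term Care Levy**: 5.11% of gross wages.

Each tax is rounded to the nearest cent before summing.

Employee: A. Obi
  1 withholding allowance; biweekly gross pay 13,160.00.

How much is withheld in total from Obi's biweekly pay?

3,294.35

Canton Income Tax: taxable = 13,160.00 − 1×290.00 = 12,870.00
  1,679.36 + 35.3% × (12,870.00 − 10,200.00) = 1,679.36 + 35.3% × 2,670.00 = 2,621.87
Long-Term Care Levy: 5.11% × 13,160.00 = 672.48
Total: 2,621.87 + 672.48 = 3,294.35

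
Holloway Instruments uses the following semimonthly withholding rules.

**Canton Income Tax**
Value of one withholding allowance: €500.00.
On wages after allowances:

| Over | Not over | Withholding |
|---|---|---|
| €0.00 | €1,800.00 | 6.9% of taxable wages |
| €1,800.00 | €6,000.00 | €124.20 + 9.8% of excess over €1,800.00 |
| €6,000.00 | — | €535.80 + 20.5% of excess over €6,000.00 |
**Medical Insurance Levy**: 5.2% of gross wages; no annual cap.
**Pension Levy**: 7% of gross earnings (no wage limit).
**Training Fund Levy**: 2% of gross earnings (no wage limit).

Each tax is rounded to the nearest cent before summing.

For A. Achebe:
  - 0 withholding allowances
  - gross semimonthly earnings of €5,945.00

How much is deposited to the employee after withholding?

€4,570.40

Canton Income Tax: taxable = €5,945.00
  €124.20 + 9.8% × (€5,945.00 − €1,800.00) = €124.20 + 9.8% × €4,145.00 = €530.41
Medical Insurance Levy: 5.2% × €5,945.00 = €309.14
Pension Levy: 7% × €5,945.00 = €416.15
Training Fund Levy: 2% × €5,945.00 = €118.90
Total withheld: €530.41 + €309.14 + €416.15 + €118.90 = €1,374.60
Net pay: €5,945.00 − €1,374.60 = €4,570.40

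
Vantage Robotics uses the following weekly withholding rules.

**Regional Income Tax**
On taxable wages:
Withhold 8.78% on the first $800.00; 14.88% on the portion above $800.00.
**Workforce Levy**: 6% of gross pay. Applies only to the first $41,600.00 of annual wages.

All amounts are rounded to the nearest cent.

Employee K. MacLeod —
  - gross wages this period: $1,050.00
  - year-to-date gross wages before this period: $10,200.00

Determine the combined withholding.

$170.44

Regional Income Tax: taxable = $1,050.00
  $70.24 + 14.88% × ($1,050.00 − $800.00) = $70.24 + 14.88% × $250.00 = $107.44
Workforce Levy: 6% × $1,050.00 = $63.00
Total: $107.44 + $63.00 = $170.44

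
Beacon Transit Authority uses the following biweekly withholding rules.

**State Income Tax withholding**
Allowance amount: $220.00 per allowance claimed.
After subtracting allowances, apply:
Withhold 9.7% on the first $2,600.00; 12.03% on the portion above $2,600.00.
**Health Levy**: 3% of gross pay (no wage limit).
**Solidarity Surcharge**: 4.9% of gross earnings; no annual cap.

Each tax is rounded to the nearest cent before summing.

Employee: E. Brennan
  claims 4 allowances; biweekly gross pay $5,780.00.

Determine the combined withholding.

State Income Tax: taxable = $5,780.00 − 4×$220.00 = $4,900.00
  $252.20 + 12.03% × ($4,900.00 − $2,600.00) = $252.20 + 12.03% × $2,300.00 = $528.89
Health Levy: 3% × $5,780.00 = $173.40
Solidarity Surcharge: 4.9% × $5,780.00 = $283.22
Total: $528.89 + $173.40 + $283.22 = $985.51

$985.51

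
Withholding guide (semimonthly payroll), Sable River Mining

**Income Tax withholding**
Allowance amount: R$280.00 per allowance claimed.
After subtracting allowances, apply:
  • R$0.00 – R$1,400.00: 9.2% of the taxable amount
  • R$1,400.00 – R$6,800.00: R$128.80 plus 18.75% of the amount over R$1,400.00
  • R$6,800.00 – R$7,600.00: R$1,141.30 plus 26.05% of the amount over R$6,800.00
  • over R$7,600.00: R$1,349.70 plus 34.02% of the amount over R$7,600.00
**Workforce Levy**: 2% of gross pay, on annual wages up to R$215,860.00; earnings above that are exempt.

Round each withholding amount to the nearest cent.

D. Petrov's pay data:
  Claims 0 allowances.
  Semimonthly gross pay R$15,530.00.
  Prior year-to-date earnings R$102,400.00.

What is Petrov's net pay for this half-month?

R$11,171.91

Income Tax: taxable = R$15,530.00
  R$1,349.70 + 34.02% × (R$15,530.00 − R$7,600.00) = R$1,349.70 + 34.02% × R$7,930.00 = R$4,047.49
Workforce Levy: 2% × R$15,530.00 = R$310.60
Total withheld: R$4,047.49 + R$310.60 = R$4,358.09
Net pay: R$15,530.00 − R$4,358.09 = R$11,171.91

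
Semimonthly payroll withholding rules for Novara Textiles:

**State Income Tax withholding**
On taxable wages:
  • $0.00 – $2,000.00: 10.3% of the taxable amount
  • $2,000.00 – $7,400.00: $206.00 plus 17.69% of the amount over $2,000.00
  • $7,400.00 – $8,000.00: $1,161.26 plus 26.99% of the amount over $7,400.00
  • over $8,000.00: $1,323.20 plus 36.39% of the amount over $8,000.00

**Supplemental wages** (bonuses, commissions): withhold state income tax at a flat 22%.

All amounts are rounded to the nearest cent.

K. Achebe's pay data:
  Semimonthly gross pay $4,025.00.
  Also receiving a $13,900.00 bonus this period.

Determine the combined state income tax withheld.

State Income Tax: taxable = $4,025.00
  $206.00 + 17.69% × ($4,025.00 − $2,000.00) = $206.00 + 17.69% × $2,025.00 = $564.22
Supplemental (22% flat on bonus): 22% × $13,900.00 = $3,058.00
Total state income tax: $564.22 + $3,058.00 = $3,622.22

$3,622.22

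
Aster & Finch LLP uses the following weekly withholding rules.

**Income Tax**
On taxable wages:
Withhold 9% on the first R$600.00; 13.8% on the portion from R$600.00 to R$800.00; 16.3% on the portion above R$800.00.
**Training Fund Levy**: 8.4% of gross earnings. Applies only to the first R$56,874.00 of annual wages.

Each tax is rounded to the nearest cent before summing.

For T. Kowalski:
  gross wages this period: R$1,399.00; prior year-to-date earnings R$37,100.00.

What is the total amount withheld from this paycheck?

Income Tax: taxable = R$1,399.00
  R$81.60 + 16.3% × (R$1,399.00 − R$800.00) = R$81.60 + 16.3% × R$599.00 = R$179.24
Training Fund Levy: 8.4% × R$1,399.00 = R$117.52
Total: R$179.24 + R$117.52 = R$296.76

R$296.76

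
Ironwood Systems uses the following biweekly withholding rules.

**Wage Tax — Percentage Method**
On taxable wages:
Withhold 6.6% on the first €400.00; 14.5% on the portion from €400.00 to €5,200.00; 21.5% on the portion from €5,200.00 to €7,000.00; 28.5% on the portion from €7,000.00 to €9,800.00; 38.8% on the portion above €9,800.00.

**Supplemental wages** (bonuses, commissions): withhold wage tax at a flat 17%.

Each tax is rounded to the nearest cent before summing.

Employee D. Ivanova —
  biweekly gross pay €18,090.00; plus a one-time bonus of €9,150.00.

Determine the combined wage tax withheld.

€6,679.42

Wage Tax: taxable = €18,090.00
  €1,907.40 + 38.8% × (€18,090.00 − €9,800.00) = €1,907.40 + 38.8% × €8,290.00 = €5,123.92
Supplemental (17% flat on bonus): 17% × €9,150.00 = €1,555.50
Total wage tax: €5,123.92 + €1,555.50 = €6,679.42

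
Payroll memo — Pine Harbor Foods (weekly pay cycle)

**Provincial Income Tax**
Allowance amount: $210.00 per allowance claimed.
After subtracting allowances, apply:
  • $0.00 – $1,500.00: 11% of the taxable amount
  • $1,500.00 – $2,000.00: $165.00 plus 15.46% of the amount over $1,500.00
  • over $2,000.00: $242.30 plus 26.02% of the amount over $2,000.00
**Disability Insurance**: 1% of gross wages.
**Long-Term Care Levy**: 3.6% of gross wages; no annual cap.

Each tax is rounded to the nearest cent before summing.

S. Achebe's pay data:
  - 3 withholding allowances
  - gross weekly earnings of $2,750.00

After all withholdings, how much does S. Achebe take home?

Provincial Income Tax: taxable = $2,750.00 − 3×$210.00 = $2,120.00
  $242.30 + 26.02% × ($2,120.00 − $2,000.00) = $242.30 + 26.02% × $120.00 = $273.52
Disability Insurance: 1% × $2,750.00 = $27.50
Long-Term Care Levy: 3.6% × $2,750.00 = $99.00
Total withheld: $273.52 + $27.50 + $99.00 = $400.02
Net pay: $2,750.00 − $400.02 = $2,349.98

$2,349.98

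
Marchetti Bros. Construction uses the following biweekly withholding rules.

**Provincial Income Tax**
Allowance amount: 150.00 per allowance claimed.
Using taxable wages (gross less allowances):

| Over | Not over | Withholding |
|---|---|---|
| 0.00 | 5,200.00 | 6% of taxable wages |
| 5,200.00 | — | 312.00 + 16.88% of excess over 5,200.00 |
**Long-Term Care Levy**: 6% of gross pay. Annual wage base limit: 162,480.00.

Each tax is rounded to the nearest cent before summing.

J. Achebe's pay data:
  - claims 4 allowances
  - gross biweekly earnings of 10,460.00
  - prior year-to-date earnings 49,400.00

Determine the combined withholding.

Provincial Income Tax: taxable = 10,460.00 − 4×150.00 = 9,860.00
  312.00 + 16.88% × (9,860.00 − 5,200.00) = 312.00 + 16.88% × 4,660.00 = 1,098.61
Long-Term Care Levy: 6% × 10,460.00 = 627.60
Total: 1,098.61 + 627.60 = 1,726.21

1,726.21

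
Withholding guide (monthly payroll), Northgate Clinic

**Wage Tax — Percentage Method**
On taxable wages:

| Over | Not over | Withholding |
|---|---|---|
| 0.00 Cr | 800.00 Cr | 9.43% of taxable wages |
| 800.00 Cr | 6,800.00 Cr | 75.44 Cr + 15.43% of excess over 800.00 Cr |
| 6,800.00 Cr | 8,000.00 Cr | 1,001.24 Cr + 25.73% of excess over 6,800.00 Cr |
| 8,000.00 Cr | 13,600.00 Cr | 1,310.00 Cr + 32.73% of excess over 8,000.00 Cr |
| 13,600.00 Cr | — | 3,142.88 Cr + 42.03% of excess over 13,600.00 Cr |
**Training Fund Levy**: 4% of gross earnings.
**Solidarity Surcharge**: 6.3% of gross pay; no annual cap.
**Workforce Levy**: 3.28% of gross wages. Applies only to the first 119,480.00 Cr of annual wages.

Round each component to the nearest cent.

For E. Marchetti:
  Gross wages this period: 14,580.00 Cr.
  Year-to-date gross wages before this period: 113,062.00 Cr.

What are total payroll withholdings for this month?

Wage Tax: taxable = 14,580.00 Cr
  3,142.88 Cr + 42.03% × (14,580.00 Cr − 13,600.00 Cr) = 3,142.88 Cr + 42.03% × 980.00 Cr = 3,554.77 Cr
Training Fund Levy: 4% × 14,580.00 Cr = 583.20 Cr
Solidarity Surcharge: 6.3% × 14,580.00 Cr = 918.54 Cr
Workforce Levy: cap 119,480.00 Cr − YTD 113,062.00 Cr = 6,418.00 Cr subject; 3.28% × 6,418.00 Cr = 210.51 Cr
Total: 3,554.77 Cr + 583.20 Cr + 918.54 Cr + 210.51 Cr = 5,267.02 Cr

5,267.02 Cr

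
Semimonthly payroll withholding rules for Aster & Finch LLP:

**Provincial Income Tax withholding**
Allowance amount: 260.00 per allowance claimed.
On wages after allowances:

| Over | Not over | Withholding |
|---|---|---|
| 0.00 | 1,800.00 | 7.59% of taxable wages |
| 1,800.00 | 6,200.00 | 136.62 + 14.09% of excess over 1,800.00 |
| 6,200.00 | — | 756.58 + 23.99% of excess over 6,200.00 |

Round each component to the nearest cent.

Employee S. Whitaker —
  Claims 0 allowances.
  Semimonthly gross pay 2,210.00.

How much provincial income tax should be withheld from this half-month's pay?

Provincial Income Tax: taxable = 2,210.00
  136.62 + 14.09% × (2,210.00 − 1,800.00) = 136.62 + 14.09% × 410.00 = 194.39

194.39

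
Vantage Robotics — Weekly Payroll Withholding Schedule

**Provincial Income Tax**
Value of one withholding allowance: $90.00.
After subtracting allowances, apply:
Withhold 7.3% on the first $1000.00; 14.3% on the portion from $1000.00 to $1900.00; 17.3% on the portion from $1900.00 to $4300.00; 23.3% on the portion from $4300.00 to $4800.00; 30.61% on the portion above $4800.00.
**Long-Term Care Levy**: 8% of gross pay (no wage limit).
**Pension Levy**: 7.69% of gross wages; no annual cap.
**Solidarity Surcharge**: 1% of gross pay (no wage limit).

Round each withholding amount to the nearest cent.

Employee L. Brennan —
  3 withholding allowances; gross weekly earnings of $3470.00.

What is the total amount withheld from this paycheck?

Provincial Income Tax: taxable = $3470.00 − 3×$90.00 = $3200.00
  $201.70 + 17.3% × ($3200.00 − $1900.00) = $201.70 + 17.3% × $1300.00 = $426.60
Long-Term Care Levy: 8% × $3470.00 = $277.60
Pension Levy: 7.69% × $3470.00 = $266.84
Solidarity Surcharge: 1% × $3470.00 = $34.70
Total: $426.60 + $277.60 + $266.84 + $34.70 = $1005.74

$1005.74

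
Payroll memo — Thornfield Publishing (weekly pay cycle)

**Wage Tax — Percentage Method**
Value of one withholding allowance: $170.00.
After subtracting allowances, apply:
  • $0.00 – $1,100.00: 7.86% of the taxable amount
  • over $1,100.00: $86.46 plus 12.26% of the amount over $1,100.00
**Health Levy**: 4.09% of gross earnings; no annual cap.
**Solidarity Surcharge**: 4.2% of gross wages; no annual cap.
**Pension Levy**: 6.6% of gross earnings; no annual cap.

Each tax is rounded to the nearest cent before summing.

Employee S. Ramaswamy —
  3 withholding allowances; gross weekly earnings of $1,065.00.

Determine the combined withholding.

$202.20

Wage Tax: taxable = $1,065.00 − 3×$170.00 = $555.00
  7.86% × $555.00 = $43.62
Health Levy: 4.09% × $1,065.00 = $43.56
Solidarity Surcharge: 4.2% × $1,065.00 = $44.73
Pension Levy: 6.6% × $1,065.00 = $70.29
Total: $43.62 + $43.56 + $44.73 + $70.29 = $202.20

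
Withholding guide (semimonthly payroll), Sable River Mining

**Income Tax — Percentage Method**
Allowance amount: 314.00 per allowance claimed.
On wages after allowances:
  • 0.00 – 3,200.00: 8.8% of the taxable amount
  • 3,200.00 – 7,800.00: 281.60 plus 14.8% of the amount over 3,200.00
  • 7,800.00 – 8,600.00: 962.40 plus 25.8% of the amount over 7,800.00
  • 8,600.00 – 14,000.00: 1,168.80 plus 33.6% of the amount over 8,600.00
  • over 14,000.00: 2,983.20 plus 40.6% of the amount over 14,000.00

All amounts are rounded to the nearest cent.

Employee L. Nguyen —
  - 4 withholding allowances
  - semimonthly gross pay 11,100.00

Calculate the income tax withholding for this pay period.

Income Tax: taxable = 11,100.00 − 4×314.00 = 9,844.00
  1,168.80 + 33.6% × (9,844.00 − 8,600.00) = 1,168.80 + 33.6% × 1,244.00 = 1,586.78

1,586.78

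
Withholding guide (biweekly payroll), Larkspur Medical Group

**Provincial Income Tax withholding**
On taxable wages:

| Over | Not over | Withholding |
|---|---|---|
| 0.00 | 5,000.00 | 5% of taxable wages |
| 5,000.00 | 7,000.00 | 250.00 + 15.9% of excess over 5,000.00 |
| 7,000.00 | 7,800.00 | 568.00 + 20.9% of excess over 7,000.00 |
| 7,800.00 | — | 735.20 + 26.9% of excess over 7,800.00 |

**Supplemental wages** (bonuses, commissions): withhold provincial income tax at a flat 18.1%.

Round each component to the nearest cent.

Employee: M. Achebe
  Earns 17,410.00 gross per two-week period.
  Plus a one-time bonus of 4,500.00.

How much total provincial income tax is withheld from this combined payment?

Provincial Income Tax: taxable = 17,410.00
  735.20 + 26.9% × (17,410.00 − 7,800.00) = 735.20 + 26.9% × 9,610.00 = 3,320.29
Supplemental (18.1% flat on bonus): 18.1% × 4,500.00 = 814.50
Total provincial income tax: 3,320.29 + 814.50 = 4,134.79

4,134.79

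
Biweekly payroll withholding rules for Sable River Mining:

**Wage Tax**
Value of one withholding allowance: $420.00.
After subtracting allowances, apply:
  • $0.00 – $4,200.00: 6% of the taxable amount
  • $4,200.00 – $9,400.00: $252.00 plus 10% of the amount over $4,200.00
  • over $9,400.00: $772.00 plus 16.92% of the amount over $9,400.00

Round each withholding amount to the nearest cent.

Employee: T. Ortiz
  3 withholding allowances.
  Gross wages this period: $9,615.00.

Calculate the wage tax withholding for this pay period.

$667.50

Wage Tax: taxable = $9,615.00 − 3×$420.00 = $8,355.00
  $252.00 + 10% × ($8,355.00 − $4,200.00) = $252.00 + 10% × $4,155.00 = $667.50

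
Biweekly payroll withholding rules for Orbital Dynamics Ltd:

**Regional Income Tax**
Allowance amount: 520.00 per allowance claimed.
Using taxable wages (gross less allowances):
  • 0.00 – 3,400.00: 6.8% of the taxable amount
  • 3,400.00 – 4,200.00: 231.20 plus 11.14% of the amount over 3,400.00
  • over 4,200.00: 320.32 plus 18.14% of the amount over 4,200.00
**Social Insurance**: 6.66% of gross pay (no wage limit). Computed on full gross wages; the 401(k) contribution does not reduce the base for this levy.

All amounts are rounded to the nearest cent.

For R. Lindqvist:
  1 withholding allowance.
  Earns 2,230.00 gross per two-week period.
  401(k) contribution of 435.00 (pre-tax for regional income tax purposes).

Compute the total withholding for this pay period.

235.22

Regional Income Tax: taxable = 2,230.00 − 435.00 − 1×520.00 = 1,275.00
  6.8% × 1,275.00 = 86.70
Social Insurance: 6.66% × 2,230.00 = 148.52
Total: 86.70 + 148.52 = 235.22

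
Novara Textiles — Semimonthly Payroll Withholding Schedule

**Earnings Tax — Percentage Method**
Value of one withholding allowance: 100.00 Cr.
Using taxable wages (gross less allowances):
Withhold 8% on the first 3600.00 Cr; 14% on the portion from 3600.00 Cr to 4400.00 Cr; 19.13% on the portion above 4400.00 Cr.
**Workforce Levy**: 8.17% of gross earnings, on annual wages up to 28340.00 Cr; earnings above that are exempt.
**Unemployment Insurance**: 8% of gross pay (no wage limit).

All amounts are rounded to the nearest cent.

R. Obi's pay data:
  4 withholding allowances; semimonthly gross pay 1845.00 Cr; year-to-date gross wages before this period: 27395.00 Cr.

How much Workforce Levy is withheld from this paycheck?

77.21 Cr

Workforce Levy: cap 28340.00 Cr − YTD 27395.00 Cr = 945.00 Cr subject; 8.17% × 945.00 Cr = 77.21 Cr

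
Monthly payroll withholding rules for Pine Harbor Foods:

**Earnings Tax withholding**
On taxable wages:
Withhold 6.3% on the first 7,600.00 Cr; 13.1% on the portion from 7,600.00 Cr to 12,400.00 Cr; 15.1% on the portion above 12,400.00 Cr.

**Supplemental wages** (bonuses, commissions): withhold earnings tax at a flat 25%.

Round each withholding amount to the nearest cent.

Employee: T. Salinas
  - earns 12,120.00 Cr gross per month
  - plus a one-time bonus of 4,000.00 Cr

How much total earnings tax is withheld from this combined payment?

2,070.92 Cr

Earnings Tax: taxable = 12,120.00 Cr
  478.80 Cr + 13.1% × (12,120.00 Cr − 7,600.00 Cr) = 478.80 Cr + 13.1% × 4,520.00 Cr = 1,070.92 Cr
Supplemental (25% flat on bonus): 25% × 4,000.00 Cr = 1,000.00 Cr
Total earnings tax: 1,070.92 Cr + 1,000.00 Cr = 2,070.92 Cr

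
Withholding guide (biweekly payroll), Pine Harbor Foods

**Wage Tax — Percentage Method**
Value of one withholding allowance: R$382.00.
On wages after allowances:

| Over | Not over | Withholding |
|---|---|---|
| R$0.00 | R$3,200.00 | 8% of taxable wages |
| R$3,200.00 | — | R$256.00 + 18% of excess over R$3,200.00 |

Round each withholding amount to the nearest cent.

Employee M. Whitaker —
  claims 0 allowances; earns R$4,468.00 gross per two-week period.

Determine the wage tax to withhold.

Wage Tax: taxable = R$4,468.00
  R$256.00 + 18% × (R$4,468.00 − R$3,200.00) = R$256.00 + 18% × R$1,268.00 = R$484.24

R$484.24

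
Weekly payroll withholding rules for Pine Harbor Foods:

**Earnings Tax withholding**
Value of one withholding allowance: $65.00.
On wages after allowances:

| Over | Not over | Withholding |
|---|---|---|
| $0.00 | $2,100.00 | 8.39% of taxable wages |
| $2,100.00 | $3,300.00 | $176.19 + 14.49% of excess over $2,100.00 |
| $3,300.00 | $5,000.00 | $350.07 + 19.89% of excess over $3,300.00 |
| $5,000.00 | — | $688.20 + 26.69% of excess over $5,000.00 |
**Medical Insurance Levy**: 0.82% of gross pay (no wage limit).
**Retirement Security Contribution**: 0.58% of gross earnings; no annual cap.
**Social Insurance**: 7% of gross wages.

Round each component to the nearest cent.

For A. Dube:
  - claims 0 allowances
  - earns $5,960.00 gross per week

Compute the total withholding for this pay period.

$1,445.06

Earnings Tax: taxable = $5,960.00
  $688.20 + 26.69% × ($5,960.00 − $5,000.00) = $688.20 + 26.69% × $960.00 = $944.42
Medical Insurance Levy: 0.82% × $5,960.00 = $48.87
Retirement Security Contribution: 0.58% × $5,960.00 = $34.57
Social Insurance: 7% × $5,960.00 = $417.20
Total: $944.42 + $48.87 + $34.57 + $417.20 = $1,445.06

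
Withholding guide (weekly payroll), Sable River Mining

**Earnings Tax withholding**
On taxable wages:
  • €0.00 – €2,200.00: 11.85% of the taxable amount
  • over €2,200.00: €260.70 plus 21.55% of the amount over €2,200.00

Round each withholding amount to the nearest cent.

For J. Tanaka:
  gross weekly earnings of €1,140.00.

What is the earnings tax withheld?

Earnings Tax: taxable = €1,140.00
  11.85% × €1,140.00 = €135.09

€135.09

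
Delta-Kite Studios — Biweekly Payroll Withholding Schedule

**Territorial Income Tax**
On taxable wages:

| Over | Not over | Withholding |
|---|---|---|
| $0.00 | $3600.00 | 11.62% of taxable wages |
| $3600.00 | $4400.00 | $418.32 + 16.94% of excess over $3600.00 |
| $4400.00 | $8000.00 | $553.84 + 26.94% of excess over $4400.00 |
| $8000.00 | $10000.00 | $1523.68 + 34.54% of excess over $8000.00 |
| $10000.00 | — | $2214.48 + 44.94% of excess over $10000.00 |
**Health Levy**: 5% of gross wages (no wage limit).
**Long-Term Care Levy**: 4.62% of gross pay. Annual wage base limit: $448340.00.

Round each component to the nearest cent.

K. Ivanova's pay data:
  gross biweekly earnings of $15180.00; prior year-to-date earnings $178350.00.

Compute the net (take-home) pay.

$9177.31

Territorial Income Tax: taxable = $15180.00
  $2214.48 + 44.94% × ($15180.00 − $10000.00) = $2214.48 + 44.94% × $5180.00 = $4542.37
Health Levy: 5% × $15180.00 = $759.00
Long-Term Care Levy: 4.62% × $15180.00 = $701.32
Total withheld: $4542.37 + $759.00 + $701.32 = $6002.69
Net pay: $15180.00 − $6002.69 = $9177.31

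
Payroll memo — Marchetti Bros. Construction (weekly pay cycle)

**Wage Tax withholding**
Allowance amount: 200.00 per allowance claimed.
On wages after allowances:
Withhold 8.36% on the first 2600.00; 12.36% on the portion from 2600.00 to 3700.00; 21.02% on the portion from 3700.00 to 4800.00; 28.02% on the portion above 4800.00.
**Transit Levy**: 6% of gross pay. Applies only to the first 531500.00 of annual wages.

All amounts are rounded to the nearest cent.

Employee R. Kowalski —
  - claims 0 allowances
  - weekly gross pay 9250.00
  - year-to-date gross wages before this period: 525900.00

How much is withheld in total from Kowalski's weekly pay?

Wage Tax: taxable = 9250.00
  584.54 + 28.02% × (9250.00 − 4800.00) = 584.54 + 28.02% × 4450.00 = 1831.43
Transit Levy: cap 531500.00 − YTD 525900.00 = 5600.00 subject; 6% × 5600.00 = 336.00
Total: 1831.43 + 336.00 = 2167.43

2167.43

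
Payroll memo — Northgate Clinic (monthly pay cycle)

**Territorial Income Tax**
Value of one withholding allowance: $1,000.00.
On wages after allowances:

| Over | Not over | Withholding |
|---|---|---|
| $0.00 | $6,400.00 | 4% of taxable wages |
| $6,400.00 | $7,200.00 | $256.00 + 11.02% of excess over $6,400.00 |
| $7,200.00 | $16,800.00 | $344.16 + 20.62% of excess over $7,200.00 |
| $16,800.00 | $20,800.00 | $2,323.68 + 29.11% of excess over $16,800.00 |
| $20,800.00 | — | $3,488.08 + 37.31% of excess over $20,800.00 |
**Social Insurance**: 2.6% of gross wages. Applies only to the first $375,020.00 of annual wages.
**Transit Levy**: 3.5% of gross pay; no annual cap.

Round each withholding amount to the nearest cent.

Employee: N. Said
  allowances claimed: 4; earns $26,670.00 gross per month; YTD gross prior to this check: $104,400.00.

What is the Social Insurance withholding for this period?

$693.42

Social Insurance: 2.6% × $26,670.00 = $693.42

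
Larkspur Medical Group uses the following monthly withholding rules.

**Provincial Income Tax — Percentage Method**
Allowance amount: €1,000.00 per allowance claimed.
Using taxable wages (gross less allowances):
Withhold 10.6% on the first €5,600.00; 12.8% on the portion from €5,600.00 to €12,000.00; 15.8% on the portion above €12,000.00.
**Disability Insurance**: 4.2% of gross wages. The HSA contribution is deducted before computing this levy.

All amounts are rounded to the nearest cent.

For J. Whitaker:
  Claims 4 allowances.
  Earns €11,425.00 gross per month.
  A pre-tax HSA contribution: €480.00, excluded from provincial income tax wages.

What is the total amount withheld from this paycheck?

€1,225.45

Provincial Income Tax: taxable = €11,425.00 − €480.00 − 4×€1,000.00 = €6,945.00
  €593.60 + 12.8% × (€6,945.00 − €5,600.00) = €593.60 + 12.8% × €1,345.00 = €765.76
Disability Insurance: 4.2% × €10,945.00 = €459.69
Total: €765.76 + €459.69 = €1,225.45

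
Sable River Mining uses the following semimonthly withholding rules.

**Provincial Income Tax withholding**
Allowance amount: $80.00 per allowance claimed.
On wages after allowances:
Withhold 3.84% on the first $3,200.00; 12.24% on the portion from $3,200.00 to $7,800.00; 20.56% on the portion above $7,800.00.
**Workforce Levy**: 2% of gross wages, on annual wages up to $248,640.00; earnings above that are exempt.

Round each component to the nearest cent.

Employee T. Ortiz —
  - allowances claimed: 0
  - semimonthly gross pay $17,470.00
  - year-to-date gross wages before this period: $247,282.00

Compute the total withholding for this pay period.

$2,701.23

Provincial Income Tax: taxable = $17,470.00
  $685.92 + 20.56% × ($17,470.00 − $7,800.00) = $685.92 + 20.56% × $9,670.00 = $2,674.07
Workforce Levy: cap $248,640.00 − YTD $247,282.00 = $1,358.00 subject; 2% × $1,358.00 = $27.16
Total: $2,674.07 + $27.16 = $2,701.23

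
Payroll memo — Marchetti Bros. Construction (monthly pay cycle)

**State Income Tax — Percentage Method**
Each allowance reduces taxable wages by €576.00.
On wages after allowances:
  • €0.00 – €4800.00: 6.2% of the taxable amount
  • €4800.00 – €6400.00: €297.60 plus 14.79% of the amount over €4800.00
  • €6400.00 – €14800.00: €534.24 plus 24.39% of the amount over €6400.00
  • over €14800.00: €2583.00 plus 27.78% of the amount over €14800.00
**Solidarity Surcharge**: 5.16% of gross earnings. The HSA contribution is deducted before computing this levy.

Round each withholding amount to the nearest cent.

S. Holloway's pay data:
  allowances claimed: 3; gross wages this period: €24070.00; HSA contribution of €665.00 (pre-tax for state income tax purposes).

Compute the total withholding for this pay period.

€5701.13

State Income Tax: taxable = €24070.00 − €665.00 − 3×€576.00 = €21677.00
  €2583.00 + 27.78% × (€21677.00 − €14800.00) = €2583.00 + 27.78% × €6877.00 = €4493.43
Solidarity Surcharge: 5.16% × €23405.00 = €1207.70
Total: €4493.43 + €1207.70 = €5701.13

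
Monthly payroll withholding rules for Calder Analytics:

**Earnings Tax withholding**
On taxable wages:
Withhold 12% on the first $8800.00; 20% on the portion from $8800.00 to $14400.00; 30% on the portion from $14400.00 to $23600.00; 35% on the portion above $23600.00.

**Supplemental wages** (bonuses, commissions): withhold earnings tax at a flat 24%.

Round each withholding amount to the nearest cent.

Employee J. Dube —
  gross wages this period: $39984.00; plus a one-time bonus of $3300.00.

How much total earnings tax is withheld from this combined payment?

Earnings Tax: taxable = $39984.00
  $4936.00 + 35% × ($39984.00 − $23600.00) = $4936.00 + 35% × $16384.00 = $10670.40
Supplemental (24% flat on bonus): 24% × $3300.00 = $792.00
Total earnings tax: $10670.40 + $792.00 = $11462.40

$11462.40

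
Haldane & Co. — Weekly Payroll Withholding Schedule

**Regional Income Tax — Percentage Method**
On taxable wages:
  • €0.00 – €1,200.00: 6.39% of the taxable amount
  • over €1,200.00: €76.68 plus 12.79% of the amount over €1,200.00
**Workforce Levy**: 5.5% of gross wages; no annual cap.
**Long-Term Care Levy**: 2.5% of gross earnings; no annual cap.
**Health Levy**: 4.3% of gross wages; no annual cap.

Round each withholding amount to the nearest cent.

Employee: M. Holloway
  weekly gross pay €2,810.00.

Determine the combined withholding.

Regional Income Tax: taxable = €2,810.00
  €76.68 + 12.79% × (€2,810.00 − €1,200.00) = €76.68 + 12.79% × €1,610.00 = €282.60
Workforce Levy: 5.5% × €2,810.00 = €154.55
Long-Term Care Levy: 2.5% × €2,810.00 = €70.25
Health Levy: 4.3% × €2,810.00 = €120.83
Total: €282.60 + €154.55 + €70.25 + €120.83 = €628.23

€628.23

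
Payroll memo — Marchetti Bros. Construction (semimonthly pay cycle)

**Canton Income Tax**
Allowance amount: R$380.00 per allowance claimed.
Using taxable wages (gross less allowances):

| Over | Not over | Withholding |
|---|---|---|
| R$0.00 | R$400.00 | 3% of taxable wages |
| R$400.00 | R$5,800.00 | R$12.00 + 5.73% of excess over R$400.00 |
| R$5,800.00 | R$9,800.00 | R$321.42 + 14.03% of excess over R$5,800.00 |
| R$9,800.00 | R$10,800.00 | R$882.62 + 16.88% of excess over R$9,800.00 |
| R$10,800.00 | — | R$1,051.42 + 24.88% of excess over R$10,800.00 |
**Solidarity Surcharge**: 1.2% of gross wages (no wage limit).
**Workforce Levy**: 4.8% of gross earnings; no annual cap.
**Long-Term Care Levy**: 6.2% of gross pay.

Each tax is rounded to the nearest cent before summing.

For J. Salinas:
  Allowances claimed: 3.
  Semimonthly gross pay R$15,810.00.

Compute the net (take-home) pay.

Canton Income Tax: taxable = R$15,810.00 − 3×R$380.00 = R$14,670.00
  R$1,051.42 + 24.88% × (R$14,670.00 − R$10,800.00) = R$1,051.42 + 24.88% × R$3,870.00 = R$2,014.28
Solidarity Surcharge: 1.2% × R$15,810.00 = R$189.72
Workforce Levy: 4.8% × R$15,810.00 = R$758.88
Long-Term Care Levy: 6.2% × R$15,810.00 = R$980.22
Total withheld: R$2,014.28 + R$189.72 + R$758.88 + R$980.22 = R$3,943.10
Net pay: R$15,810.00 − R$3,943.10 = R$11,866.90

R$11,866.90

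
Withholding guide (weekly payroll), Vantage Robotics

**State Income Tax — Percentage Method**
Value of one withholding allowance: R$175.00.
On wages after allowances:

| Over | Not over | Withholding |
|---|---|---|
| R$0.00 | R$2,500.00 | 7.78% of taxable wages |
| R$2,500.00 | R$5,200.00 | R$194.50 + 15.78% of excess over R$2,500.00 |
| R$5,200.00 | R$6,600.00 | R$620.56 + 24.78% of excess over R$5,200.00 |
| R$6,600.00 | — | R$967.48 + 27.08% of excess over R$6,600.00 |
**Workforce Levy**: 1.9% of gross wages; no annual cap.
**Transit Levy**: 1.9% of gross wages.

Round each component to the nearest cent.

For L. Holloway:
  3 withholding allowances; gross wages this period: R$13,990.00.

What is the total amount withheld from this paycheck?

State Income Tax: taxable = R$13,990.00 − 3×R$175.00 = R$13,465.00
  R$967.48 + 27.08% × (R$13,465.00 − R$6,600.00) = R$967.48 + 27.08% × R$6,865.00 = R$2,826.52
Workforce Levy: 1.9% × R$13,990.00 = R$265.81
Transit Levy: 1.9% × R$13,990.00 = R$265.81
Total: R$2,826.52 + R$265.81 + R$265.81 = R$3,358.14

R$3,358.14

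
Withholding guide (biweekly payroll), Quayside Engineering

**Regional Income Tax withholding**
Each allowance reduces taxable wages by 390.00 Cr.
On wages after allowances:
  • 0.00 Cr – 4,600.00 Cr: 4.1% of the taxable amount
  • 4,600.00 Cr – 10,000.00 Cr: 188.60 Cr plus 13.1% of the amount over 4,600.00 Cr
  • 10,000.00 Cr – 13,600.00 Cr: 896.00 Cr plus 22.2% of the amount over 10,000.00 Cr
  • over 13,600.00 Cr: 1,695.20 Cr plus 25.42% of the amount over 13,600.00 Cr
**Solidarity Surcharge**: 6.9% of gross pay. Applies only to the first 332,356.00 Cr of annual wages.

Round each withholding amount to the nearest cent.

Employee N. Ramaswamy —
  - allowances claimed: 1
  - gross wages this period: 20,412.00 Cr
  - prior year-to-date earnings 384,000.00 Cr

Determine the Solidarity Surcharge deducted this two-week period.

Solidarity Surcharge: YTD 384,000.00 Cr ≥ cap 332,356.00 Cr → 0.00 Cr

0.00 Cr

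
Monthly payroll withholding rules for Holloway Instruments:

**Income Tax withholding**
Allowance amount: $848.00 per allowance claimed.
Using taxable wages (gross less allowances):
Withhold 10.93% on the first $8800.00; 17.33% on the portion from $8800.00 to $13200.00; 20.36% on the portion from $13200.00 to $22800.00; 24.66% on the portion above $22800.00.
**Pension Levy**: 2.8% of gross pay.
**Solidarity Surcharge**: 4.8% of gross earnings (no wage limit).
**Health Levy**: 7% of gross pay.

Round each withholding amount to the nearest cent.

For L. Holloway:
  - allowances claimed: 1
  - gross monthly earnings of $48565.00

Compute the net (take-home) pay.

Income Tax: taxable = $48565.00 − 1×$848.00 = $47717.00
  $3678.92 + 24.66% × ($47717.00 − $22800.00) = $3678.92 + 24.66% × $24917.00 = $9823.45
Pension Levy: 2.8% × $48565.00 = $1359.82
Solidarity Surcharge: 4.8% × $48565.00 = $2331.12
Health Levy: 7% × $48565.00 = $3399.55
Total withheld: $9823.45 + $1359.82 + $2331.12 + $3399.55 = $16913.94
Net pay: $48565.00 − $16913.94 = $31651.06

$31651.06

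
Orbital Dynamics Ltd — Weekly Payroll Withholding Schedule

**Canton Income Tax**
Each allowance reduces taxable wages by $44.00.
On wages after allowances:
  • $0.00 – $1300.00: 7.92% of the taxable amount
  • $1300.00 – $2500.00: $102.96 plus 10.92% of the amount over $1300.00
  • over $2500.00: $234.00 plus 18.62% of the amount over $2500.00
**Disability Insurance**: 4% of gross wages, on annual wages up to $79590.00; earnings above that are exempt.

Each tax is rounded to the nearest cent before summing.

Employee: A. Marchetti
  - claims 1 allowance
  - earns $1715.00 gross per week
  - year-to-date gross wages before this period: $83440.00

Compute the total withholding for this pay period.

Canton Income Tax: taxable = $1715.00 − 1×$44.00 = $1671.00
  $102.96 + 10.92% × ($1671.00 − $1300.00) = $102.96 + 10.92% × $371.00 = $143.47
Disability Insurance: YTD $83440.00 ≥ cap $79590.00 → $0.00
Total: $143.47 + $0.00 = $143.47

$143.47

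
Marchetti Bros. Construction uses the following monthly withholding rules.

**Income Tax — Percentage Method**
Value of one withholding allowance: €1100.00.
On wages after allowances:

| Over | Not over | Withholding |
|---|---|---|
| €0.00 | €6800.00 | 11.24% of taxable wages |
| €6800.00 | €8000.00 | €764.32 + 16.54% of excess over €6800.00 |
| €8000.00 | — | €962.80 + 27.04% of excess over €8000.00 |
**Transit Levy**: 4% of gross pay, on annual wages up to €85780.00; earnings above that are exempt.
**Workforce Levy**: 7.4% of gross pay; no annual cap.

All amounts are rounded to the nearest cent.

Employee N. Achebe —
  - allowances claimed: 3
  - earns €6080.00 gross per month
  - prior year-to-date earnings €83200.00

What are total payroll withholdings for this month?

€865.59

Income Tax: taxable = €6080.00 − 3×€1100.00 = €2780.00
  11.24% × €2780.00 = €312.47
Transit Levy: cap €85780.00 − YTD €83200.00 = €2580.00 subject; 4% × €2580.00 = €103.20
Workforce Levy: 7.4% × €6080.00 = €449.92
Total: €312.47 + €103.20 + €449.92 = €865.59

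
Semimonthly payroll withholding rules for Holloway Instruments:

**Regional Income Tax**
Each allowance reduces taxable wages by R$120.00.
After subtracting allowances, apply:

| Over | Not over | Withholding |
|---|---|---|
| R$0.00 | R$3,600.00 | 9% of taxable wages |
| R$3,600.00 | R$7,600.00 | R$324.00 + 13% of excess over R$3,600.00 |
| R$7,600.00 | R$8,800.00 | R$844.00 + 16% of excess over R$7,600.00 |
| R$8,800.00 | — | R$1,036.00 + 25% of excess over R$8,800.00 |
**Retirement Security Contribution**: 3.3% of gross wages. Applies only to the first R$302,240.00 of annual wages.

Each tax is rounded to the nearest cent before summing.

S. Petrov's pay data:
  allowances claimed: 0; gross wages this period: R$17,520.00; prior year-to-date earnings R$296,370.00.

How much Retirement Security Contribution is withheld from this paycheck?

R$193.71

Retirement Security Contribution: cap R$302,240.00 − YTD R$296,370.00 = R$5,870.00 subject; 3.3% × R$5,870.00 = R$193.71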